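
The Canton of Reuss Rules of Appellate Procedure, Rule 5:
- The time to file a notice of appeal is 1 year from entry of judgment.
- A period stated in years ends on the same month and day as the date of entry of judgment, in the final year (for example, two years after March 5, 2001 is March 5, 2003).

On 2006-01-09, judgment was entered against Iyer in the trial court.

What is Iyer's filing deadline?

1 year after 2006-01-09 is January 9, 2007.

January 9, 2007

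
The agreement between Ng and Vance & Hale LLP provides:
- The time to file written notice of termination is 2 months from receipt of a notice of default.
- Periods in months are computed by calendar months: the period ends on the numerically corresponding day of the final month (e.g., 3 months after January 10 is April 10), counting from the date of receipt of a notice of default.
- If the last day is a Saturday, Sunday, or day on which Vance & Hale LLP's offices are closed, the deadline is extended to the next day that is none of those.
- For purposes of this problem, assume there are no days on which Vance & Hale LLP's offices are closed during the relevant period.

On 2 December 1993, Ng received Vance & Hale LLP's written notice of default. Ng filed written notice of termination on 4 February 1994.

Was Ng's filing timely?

2 months after 2 December 1993 is February 2, 1994.
February 2, 1994 is a Wednesday and not a day on which Vance & Hale LLP's offices are closed, so no extension applies.
The deadline is February 2, 1994; the filing on February 4, 1994 is after that date.

No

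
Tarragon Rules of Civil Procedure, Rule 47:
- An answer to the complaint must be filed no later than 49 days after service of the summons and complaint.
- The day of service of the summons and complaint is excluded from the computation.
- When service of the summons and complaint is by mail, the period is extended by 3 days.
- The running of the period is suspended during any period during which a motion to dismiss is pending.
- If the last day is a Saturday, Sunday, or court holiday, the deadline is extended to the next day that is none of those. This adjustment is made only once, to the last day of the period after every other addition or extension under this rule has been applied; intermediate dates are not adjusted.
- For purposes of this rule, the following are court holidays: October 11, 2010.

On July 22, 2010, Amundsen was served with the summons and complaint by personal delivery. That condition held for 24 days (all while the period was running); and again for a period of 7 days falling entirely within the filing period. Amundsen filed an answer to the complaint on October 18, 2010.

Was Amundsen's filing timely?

No

49 days after July 22, 2010 is September 9, 2010.
Service was not by mail, so no mail extension applies.
Tolling adds 24 days: September 9, 2010 + 24 days = October 3, 2010.
Tolling adds 7 days: October 3, 2010 + 7 days = October 10, 2010.
October 10, 2010 is Sunday; October 11, 2010 is a listed holiday. The next qualifying day is October 12, 2010.
The deadline is October 12, 2010; the filing on October 18, 2010 is after that date.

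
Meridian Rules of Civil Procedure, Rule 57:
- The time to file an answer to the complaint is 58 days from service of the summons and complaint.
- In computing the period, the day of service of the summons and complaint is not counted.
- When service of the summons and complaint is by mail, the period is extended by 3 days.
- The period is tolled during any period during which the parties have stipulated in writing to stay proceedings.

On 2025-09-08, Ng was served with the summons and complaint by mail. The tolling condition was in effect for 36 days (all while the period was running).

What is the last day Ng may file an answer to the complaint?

December 14, 2025

58 days after 2025-09-08 is November 5, 2025.
Service was by mail, adding 3 days: November 5, 2025 + 3 days = November 8, 2025.
Tolling adds 36 days: November 8, 2025 + 36 days = December 14, 2025.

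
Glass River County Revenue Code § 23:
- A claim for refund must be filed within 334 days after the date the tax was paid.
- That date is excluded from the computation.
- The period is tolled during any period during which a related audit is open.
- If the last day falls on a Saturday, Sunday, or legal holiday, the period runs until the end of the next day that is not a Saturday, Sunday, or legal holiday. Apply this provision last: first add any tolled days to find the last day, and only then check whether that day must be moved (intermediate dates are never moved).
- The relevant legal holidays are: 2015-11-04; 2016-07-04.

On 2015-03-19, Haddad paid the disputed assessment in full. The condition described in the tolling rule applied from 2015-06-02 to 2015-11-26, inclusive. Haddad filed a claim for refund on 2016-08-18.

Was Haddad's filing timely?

No

334 days after 2015-03-19 is February 16, 2016.
From June 2, 2015 through November 26, 2015 inclusive is 178 days; tolling adds 178 days: February 16, 2016 + 178 days = August 12, 2016.
August 12, 2016 is a Friday and not a legal holiday, so no extension applies.
The deadline is August 12, 2016; the filing on August 18, 2016 is after that date.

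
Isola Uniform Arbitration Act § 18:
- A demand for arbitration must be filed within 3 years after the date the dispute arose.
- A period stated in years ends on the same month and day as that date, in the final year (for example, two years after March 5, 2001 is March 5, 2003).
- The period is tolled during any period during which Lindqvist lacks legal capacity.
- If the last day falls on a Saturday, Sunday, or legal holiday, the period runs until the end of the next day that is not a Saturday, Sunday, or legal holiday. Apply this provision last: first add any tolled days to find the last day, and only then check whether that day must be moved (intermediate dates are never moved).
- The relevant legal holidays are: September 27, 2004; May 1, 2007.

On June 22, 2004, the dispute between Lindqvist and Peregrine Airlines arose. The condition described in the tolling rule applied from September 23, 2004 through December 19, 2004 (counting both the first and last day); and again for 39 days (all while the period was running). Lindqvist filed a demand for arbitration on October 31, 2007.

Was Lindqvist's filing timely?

3 years after June 22, 2004 is June 22, 2007.
From September 23, 2004 through December 19, 2004 inclusive is 88 days; tolling adds 88 days: June 22, 2007 + 88 days = September 18, 2007.
Tolling adds 39 days: September 18, 2007 + 39 days = October 27, 2007.
October 27, 2007 is Saturday; October 28, 2007 is Sunday. The next qualifying day is October 29, 2007.
The deadline is October 29, 2007; the filing on October 31, 2007 is after that date.

No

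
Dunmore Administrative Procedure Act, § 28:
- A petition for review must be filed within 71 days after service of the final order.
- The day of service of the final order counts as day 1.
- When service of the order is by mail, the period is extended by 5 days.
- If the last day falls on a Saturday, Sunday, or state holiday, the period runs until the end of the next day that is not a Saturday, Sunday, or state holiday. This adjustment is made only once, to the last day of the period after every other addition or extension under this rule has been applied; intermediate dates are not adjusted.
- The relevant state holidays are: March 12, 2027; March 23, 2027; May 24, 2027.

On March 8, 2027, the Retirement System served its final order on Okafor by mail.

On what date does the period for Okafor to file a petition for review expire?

May 25, 2027

Counting March 8, 2027 as day 1, day 71 is May 17, 2027.
Service was by mail, adding 5 days: May 17, 2027 + 5 days = May 22, 2027.
May 22, 2027 is Saturday; May 23, 2027 is Sunday; May 24, 2027 is a listed holiday. The next qualifying day is May 25, 2027.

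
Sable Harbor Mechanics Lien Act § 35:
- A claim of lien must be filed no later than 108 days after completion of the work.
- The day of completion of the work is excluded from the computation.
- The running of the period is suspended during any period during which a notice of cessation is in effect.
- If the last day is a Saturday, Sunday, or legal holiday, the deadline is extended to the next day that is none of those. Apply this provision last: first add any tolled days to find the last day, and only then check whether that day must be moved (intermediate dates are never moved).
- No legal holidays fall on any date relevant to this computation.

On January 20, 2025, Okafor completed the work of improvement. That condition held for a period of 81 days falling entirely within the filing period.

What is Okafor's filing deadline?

108 days after January 20, 2025 is May 8, 2025.
Tolling adds 81 days: May 8, 2025 + 81 days = July 28, 2025.
July 28, 2025 is a Monday and not a legal holiday, so no extension applies.

July 28, 2025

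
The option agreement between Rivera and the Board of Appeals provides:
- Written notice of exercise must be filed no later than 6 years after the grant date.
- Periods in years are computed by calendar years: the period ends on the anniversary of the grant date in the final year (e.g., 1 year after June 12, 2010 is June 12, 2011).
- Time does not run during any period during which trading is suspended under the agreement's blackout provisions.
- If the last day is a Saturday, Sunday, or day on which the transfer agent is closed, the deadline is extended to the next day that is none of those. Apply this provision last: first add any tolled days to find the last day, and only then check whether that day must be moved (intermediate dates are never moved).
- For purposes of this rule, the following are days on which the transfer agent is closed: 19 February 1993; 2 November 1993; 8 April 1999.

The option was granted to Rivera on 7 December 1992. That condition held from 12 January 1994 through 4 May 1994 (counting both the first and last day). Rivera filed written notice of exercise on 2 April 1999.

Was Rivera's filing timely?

6 years after 7 December 1992 is December 7, 1998.
From January 12, 1994 through May 4, 1994 inclusive is 113 days; tolling adds 113 days: December 7, 1998 + 113 days = March 30, 1999.
March 30, 1999 is a Tuesday and not a day on which the transfer agent is closed, so no extension applies.
The deadline is March 30, 1999; the filing on April 2, 1999 is after that date.

No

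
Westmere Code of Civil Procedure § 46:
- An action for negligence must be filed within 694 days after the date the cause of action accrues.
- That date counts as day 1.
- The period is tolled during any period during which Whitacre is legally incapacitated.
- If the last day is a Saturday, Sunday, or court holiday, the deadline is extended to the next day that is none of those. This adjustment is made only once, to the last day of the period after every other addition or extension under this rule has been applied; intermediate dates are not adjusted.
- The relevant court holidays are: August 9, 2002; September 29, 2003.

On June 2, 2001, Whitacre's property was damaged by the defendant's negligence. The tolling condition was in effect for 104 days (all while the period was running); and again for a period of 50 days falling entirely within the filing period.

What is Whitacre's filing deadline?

Counting June 2, 2001 as day 1, day 694 is April 26, 2003.
Tolling adds 104 days: April 26, 2003 + 104 days = August 8, 2003.
Tolling adds 50 days: August 8, 2003 + 50 days = September 27, 2003.
September 27, 2003 is Saturday; September 28, 2003 is Sunday; September 29, 2003 is a listed holiday. The next qualifying day is September 30, 2003.

September 30, 2003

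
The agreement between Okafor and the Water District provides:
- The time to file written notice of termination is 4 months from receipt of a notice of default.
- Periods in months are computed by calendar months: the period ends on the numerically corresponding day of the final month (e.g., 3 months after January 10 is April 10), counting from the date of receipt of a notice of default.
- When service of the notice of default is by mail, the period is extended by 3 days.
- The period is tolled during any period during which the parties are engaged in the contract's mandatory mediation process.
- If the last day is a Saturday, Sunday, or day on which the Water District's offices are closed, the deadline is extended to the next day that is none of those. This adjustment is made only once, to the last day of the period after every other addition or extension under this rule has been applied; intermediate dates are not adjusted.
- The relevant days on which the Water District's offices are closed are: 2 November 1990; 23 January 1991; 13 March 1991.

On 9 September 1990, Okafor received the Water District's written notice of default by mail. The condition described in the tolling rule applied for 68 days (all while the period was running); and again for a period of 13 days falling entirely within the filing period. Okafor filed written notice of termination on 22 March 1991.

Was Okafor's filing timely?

4 months after 9 September 1990 is January 9, 1991.
Service was by mail, adding 3 days: January 9, 1991 + 3 days = January 12, 1991.
Tolling adds 68 days: January 12, 1991 + 68 days = March 21, 1991.
Tolling adds 13 days: March 21, 1991 + 13 days = April 3, 1991.
April 3, 1991 is a Wednesday and not a day on which the Water District's offices are closed, so no extension applies.
The deadline is April 3, 1991; the filing on March 22, 1991 is on or before that date.

Yes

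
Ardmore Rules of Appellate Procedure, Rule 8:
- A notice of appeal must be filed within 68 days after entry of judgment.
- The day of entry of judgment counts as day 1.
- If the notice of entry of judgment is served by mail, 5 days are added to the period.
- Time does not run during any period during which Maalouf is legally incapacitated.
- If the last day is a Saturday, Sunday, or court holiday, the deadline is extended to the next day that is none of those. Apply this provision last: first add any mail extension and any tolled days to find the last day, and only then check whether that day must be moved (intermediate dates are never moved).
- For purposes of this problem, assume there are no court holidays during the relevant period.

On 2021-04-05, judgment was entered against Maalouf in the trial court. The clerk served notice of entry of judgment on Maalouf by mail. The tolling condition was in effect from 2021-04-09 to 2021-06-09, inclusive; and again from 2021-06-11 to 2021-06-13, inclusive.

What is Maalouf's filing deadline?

August 20, 2021

Counting 2021-04-05 as day 1, day 68 is June 11, 2021.
Service was by mail, adding 5 days: June 11, 2021 + 5 days = June 16, 2021.
From April 9, 2021 through June 9, 2021 inclusive is 62 days; tolling adds 62 days: June 16, 2021 + 62 days = August 17, 2021.
From June 11, 2021 through June 13, 2021 inclusive is 3 days; tolling adds 3 days: August 17, 2021 + 3 days = August 20, 2021.
August 20, 2021 is a Friday and not a court holiday, so no extension applies.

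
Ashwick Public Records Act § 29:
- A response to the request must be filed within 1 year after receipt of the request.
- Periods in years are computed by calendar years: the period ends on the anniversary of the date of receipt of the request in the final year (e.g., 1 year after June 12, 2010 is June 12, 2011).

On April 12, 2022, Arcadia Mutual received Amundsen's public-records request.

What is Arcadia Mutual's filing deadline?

1 year after April 12, 2022 is April 12, 2023.

April 12, 2023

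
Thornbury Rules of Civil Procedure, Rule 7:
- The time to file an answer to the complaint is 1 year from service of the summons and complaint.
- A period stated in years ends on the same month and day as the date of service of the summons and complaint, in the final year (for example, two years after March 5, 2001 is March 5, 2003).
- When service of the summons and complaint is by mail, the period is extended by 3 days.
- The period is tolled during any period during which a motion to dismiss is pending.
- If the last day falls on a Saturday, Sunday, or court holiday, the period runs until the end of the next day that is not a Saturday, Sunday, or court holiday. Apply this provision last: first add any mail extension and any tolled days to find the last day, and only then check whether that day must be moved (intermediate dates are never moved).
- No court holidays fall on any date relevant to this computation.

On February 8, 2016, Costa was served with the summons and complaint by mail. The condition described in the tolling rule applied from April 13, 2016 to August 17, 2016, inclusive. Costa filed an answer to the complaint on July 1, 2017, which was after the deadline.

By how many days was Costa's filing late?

1 year after February 8, 2016 is February 8, 2017.
Service was by mail, adding 3 days: February 8, 2017 + 3 days = February 11, 2017.
From April 13, 2016 through August 17, 2016 inclusive is 127 days; tolling adds 127 days: February 11, 2017 + 127 days = June 18, 2017.
June 18, 2017 is Sunday. The next qualifying day is June 19, 2017.
The deadline is June 19, 2017; from June 19, 2017 to July 1, 2017 is 12 days.

12 days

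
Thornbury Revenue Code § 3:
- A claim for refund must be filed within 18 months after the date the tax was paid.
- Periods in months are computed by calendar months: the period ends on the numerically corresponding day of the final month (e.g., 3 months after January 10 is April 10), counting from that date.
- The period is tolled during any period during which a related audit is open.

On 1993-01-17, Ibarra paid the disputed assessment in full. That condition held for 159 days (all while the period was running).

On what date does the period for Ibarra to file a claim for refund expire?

18 months after 1993-01-17 is July 17, 1994.
Tolling adds 159 days: July 17, 1994 + 159 days = December 23, 1994.

December 23, 1994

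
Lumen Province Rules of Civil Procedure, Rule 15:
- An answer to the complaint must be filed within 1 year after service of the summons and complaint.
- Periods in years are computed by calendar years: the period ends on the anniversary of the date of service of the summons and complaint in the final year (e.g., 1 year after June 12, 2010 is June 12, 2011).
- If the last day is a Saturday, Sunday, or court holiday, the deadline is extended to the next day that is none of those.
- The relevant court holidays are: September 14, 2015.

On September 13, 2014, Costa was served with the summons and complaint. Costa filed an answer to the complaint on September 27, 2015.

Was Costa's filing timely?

1 year after September 13, 2014 is September 13, 2015.
September 13, 2015 is Sunday; September 14, 2015 is a listed holiday. The next qualifying day is September 15, 2015.
The deadline is September 15, 2015; the filing on September 27, 2015 is after that date.

No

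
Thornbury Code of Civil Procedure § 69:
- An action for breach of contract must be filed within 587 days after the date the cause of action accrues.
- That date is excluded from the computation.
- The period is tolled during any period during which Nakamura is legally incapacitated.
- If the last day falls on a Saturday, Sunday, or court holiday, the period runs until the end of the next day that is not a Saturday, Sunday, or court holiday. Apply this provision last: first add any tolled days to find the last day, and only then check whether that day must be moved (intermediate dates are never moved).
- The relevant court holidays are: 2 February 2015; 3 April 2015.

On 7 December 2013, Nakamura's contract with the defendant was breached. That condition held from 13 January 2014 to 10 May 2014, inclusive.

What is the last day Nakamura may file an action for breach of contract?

November 12, 2015

587 days after 7 December 2013 is July 17, 2015.
From January 13, 2014 through May 10, 2014 inclusive is 118 days; tolling adds 118 days: July 17, 2015 + 118 days = November 12, 2015.
November 12, 2015 is a Thursday and not a court holiday, so no extension applies.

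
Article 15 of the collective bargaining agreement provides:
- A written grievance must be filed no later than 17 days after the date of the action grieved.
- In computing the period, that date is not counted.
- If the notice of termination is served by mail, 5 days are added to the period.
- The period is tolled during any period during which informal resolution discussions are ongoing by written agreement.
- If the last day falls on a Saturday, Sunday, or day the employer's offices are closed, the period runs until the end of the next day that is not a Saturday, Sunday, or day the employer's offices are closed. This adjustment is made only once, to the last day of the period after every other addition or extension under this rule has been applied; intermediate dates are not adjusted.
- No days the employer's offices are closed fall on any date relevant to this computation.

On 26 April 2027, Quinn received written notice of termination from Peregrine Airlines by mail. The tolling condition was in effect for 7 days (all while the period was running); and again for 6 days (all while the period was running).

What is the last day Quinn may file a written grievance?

May 31, 2027

17 days after 26 April 2027 is May 13, 2027.
Service was by mail, adding 5 days: May 13, 2027 + 5 days = May 18, 2027.
Tolling adds 7 days: May 18, 2027 + 7 days = May 25, 2027.
Tolling adds 6 days: May 25, 2027 + 6 days = May 31, 2027.
May 31, 2027 is a Monday and not a day the employer's offices are closed, so no extension applies.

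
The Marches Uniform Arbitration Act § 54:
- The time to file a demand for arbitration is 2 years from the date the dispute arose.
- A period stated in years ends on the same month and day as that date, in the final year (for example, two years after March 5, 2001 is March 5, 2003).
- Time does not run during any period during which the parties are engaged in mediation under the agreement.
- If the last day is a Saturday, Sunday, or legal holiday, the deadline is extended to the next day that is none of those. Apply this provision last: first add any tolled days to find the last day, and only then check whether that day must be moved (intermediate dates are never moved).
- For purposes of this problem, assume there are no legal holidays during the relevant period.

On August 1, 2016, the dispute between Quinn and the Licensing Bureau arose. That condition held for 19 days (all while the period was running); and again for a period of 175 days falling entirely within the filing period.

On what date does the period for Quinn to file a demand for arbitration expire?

2 years after August 1, 2016 is August 1, 2018.
Tolling adds 19 days: August 1, 2018 + 19 days = August 20, 2018.
Tolling adds 175 days: August 20, 2018 + 175 days = February 11, 2019.
February 11, 2019 is a Monday and not a legal holiday, so no extension applies.

February 11, 2019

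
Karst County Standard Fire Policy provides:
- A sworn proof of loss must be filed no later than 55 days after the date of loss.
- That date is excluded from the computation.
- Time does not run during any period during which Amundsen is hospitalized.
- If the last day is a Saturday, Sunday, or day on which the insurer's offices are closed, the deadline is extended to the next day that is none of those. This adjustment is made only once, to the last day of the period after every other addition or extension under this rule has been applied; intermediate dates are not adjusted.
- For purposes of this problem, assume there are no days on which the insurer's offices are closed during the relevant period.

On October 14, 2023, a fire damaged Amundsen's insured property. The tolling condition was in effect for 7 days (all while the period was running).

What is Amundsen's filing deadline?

55 days after October 14, 2023 is December 8, 2023.
Tolling adds 7 days: December 8, 2023 + 7 days = December 15, 2023.
December 15, 2023 is a Friday and not a day on which the insurer's offices are closed, so no extension applies.

December 15, 2023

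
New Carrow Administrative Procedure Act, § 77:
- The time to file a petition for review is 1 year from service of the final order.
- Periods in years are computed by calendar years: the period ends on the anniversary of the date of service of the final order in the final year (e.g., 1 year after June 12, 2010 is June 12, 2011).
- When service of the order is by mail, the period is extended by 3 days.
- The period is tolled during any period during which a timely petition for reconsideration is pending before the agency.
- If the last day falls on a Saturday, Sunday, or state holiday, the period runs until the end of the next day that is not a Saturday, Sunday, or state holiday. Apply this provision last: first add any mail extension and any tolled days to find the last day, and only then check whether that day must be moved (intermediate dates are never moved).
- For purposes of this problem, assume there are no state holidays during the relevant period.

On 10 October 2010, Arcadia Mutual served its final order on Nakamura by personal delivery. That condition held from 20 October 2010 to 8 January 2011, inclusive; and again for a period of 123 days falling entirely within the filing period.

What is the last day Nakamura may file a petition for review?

May 1, 2012

1 year after 10 October 2010 is October 10, 2011.
Service was not by mail, so no mail extension applies.
From October 20, 2010 through January 8, 2011 inclusive is 81 days; tolling adds 81 days: October 10, 2011 + 81 days = December 30, 2011.
Tolling adds 123 days: December 30, 2011 + 123 days = May 1, 2012.
May 1, 2012 is a Tuesday and not a state holiday, so no extension applies.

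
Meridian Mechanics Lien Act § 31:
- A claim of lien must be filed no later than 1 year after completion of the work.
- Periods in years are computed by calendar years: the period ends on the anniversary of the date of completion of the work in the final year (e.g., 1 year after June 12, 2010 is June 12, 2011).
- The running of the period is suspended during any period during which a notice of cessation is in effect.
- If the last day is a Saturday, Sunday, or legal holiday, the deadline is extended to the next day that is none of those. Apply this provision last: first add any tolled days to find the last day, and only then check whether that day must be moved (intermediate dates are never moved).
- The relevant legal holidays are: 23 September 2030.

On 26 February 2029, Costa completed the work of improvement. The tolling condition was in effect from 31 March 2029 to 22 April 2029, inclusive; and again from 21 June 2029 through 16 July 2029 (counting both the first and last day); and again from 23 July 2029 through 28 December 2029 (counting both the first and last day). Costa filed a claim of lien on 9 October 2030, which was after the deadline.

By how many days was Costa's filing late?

1 year after 26 February 2029 is February 26, 2030.
From March 31, 2029 through April 22, 2029 inclusive is 23 days; tolling adds 23 days: February 26, 2030 + 23 days = March 21, 2030.
From June 21, 2029 through July 16, 2029 inclusive is 26 days; tolling adds 26 days: March 21, 2030 + 26 days = April 16, 2030.
From July 23, 2029 through December 28, 2029 inclusive is 159 days; tolling adds 159 days: April 16, 2030 + 159 days = September 22, 2030.
September 22, 2030 is Sunday; September 23, 2030 is a listed holiday. The next qualifying day is September 24, 2030.
The deadline is September 24, 2030; from September 24, 2030 to October 9, 2030 is 15 days.

15 days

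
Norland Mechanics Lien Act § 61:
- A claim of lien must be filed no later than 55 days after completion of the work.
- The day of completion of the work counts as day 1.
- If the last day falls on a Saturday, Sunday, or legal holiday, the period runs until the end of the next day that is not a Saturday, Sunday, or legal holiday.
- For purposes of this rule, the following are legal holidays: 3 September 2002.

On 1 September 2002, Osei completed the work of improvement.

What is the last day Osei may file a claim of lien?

October 25, 2002

Counting 1 September 2002 as day 1, day 55 is October 25, 2002.
October 25, 2002 is a Friday and not a legal holiday, so no extension applies.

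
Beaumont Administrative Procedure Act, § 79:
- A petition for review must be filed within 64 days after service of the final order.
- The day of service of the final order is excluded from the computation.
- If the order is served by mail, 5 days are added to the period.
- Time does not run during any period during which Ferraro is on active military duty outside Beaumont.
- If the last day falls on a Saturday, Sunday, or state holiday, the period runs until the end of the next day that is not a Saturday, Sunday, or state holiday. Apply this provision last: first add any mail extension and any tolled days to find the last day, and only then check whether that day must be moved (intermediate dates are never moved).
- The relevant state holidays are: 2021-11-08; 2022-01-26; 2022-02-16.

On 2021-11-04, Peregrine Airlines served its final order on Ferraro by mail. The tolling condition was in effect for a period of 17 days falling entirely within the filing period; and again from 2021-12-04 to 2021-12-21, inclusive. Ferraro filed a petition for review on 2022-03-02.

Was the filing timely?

No

64 days after 2021-11-04 is January 7, 2022.
Service was by mail, adding 5 days: January 7, 2022 + 5 days = January 12, 2022.
Tolling adds 17 days: January 12, 2022 + 17 days = January 29, 2022.
From December 4, 2021 through December 21, 2021 inclusive is 18 days; tolling adds 18 days: January 29, 2022 + 18 days = February 16, 2022.
February 16, 2022 is a listed holiday. The next qualifying day is February 17, 2022.
The deadline is February 17, 2022; the filing on March 2, 2022 is after that date.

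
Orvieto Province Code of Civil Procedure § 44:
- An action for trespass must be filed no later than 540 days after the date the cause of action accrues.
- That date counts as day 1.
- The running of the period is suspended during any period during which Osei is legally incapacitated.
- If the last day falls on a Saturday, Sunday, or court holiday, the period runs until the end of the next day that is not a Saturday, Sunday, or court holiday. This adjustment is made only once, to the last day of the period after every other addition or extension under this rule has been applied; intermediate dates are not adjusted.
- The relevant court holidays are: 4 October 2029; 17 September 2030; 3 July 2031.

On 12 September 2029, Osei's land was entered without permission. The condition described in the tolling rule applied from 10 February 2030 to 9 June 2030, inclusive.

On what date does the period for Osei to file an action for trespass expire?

July 4, 2031

Counting 12 September 2029 as day 1, day 540 is March 5, 2031.
From February 10, 2030 through June 9, 2030 inclusive is 120 days; tolling adds 120 days: March 5, 2031 + 120 days = July 3, 2031.
July 3, 2031 is a listed holiday. The next qualifying day is July 4, 2031.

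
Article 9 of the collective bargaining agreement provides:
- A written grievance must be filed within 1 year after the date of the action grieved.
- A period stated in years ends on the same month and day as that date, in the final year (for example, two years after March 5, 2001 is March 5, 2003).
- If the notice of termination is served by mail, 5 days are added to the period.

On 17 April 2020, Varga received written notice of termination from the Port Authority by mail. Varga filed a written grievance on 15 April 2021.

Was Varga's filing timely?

1 year after 17 April 2020 is April 17, 2021.
Service was by mail, adding 5 days: April 17, 2021 + 5 days = April 22, 2021.
The deadline is April 22, 2021; the filing on April 15, 2021 is on or before that date.

Yes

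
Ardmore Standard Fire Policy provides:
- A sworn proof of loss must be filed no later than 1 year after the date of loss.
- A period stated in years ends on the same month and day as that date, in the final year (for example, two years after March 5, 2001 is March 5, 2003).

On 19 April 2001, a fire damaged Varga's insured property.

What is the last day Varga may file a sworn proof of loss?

1 year after 19 April 2001 is April 19, 2002.

April 19, 2002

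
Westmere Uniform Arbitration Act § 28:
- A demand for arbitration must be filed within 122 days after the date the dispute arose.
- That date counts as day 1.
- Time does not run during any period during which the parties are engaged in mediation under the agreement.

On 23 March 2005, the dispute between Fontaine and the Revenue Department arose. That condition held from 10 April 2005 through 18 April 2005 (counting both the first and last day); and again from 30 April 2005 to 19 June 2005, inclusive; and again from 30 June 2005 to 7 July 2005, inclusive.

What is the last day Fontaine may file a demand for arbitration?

Counting 23 March 2005 as day 1, day 122 is July 22, 2005.
From April 10, 2005 through April 18, 2005 inclusive is 9 days; tolling adds 9 days: July 22, 2005 + 9 days = July 31, 2005.
From April 30, 2005 through June 19, 2005 inclusive is 51 days; tolling adds 51 days: July 31, 2005 + 51 days = September 20, 2005.
From June 30, 2005 through July 7, 2005 inclusive is 8 days; tolling adds 8 days: September 20, 2005 + 8 days = September 28, 2005.

September 28, 2005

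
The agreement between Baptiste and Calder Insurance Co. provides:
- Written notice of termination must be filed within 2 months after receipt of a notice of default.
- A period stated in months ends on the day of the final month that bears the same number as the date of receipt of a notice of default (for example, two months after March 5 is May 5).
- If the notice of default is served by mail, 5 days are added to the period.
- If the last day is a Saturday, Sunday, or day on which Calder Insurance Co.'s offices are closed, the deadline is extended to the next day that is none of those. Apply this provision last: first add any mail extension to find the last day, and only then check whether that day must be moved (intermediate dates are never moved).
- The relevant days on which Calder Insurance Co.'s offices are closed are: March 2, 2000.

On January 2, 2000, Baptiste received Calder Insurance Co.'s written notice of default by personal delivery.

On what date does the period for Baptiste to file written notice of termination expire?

2 months after January 2, 2000 is March 2, 2000.
Service was not by mail, so no mail extension applies.
March 2, 2000 is a listed holiday. The next qualifying day is March 3, 2000.

March 3, 2000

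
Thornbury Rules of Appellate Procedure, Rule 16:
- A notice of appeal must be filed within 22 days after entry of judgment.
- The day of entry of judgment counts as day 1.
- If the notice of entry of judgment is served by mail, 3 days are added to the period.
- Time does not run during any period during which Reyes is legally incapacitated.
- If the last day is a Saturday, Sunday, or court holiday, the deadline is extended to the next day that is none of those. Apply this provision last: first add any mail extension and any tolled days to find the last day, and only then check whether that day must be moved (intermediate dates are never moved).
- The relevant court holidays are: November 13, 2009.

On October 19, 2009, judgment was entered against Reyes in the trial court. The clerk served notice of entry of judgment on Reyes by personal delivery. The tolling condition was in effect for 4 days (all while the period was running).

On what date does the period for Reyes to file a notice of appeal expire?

Counting October 19, 2009 as day 1, day 22 is November 9, 2009.
Service was not by mail, so no mail extension applies.
Tolling adds 4 days: November 9, 2009 + 4 days = November 13, 2009.
November 13, 2009 is a listed holiday; November 14, 2009 is Saturday; November 15, 2009 is Sunday. The next qualifying day is November 16, 2009.

November 16, 2009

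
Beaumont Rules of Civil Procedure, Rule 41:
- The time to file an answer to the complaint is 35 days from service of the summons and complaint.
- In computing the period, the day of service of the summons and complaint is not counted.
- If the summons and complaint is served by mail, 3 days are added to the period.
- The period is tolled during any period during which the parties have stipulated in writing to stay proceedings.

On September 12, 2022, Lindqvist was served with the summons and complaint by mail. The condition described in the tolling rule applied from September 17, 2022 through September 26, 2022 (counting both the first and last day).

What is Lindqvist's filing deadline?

October 30, 2022

35 days after September 12, 2022 is October 17, 2022.
Service was by mail, adding 3 days: October 17, 2022 + 3 days = October 20, 2022.
From September 17, 2022 through September 26, 2022 inclusive is 10 days; tolling adds 10 days: October 20, 2022 + 10 days = October 30, 2022.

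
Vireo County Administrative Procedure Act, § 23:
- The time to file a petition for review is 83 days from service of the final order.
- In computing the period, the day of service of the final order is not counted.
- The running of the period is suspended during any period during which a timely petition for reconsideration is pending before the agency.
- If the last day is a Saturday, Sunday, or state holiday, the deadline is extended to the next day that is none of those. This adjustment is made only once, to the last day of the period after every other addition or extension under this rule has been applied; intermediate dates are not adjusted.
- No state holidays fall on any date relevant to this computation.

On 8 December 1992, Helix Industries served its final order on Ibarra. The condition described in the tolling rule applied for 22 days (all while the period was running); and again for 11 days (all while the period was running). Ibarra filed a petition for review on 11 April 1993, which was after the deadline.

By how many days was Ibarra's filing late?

83 days after 8 December 1992 is March 1, 1993.
Tolling adds 22 days: March 1, 1993 + 22 days = March 23, 1993.
Tolling adds 11 days: March 23, 1993 + 11 days = April 3, 1993.
April 3, 1993 is Saturday; April 4, 1993 is Sunday. The next qualifying day is April 5, 1993.
The deadline is April 5, 1993; from April 5, 1993 to April 11, 1993 is 6 days.

6 days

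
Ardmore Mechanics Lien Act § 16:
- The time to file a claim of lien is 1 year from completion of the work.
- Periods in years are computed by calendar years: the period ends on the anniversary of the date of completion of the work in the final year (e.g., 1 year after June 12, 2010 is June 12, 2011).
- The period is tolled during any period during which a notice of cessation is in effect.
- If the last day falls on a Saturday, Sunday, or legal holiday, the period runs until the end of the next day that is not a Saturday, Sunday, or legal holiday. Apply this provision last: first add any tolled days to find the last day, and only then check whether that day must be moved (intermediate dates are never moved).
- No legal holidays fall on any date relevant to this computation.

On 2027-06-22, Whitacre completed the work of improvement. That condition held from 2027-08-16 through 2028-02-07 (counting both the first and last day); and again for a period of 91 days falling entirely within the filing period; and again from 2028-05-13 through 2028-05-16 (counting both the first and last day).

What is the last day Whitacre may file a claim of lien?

1 year after 2027-06-22 is June 22, 2028.
From August 16, 2027 through February 7, 2028 inclusive is 176 days; tolling adds 176 days: June 22, 2028 + 176 days = December 15, 2028.
Tolling adds 91 days: December 15, 2028 + 91 days = March 16, 2029.
From May 13, 2028 through May 16, 2028 inclusive is 4 days; tolling adds 4 days: March 16, 2029 + 4 days = March 20, 2029.
March 20, 2029 is a Tuesday and not a legal holiday, so no extension applies.

March 20, 2029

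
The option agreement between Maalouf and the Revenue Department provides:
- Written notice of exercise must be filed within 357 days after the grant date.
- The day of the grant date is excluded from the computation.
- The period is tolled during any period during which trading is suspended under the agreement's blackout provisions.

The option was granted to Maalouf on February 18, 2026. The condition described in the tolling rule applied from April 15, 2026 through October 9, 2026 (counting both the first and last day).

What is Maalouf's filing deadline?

357 days after February 18, 2026 is February 10, 2027.
From April 15, 2026 through October 9, 2026 inclusive is 178 days; tolling adds 178 days: February 10, 2027 + 178 days = August 7, 2027.

August 7, 2027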